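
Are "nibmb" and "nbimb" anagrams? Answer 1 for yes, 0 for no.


Strings: "nibmb", "nbimb"
Sorted first:  bbimn
Sorted second: bbimn
Sorted forms match => anagrams

1


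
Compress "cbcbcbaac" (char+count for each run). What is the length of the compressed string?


Input: cbcbcbaac
Runs:
  'c' x 1 => "c1"
  'b' x 1 => "b1"
  'c' x 1 => "c1"
  'b' x 1 => "b1"
  'c' x 1 => "c1"
  'b' x 1 => "b1"
  'a' x 2 => "a2"
  'c' x 1 => "c1"
Compressed: "c1b1c1b1c1b1a2c1"
Compressed length: 16

16


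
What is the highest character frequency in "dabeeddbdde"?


Input: dabeeddbdde
Character counts:
  'a': 1
  'b': 2
  'd': 5
  'e': 3
Maximum frequency: 5

5


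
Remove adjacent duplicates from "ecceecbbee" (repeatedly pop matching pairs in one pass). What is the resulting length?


Input: ecceecbbee
Stack-based adjacent duplicate removal:
  Read 'e': push. Stack: e
  Read 'c': push. Stack: ec
  Read 'c': matches stack top 'c' => pop. Stack: e
  Read 'e': matches stack top 'e' => pop. Stack: (empty)
  Read 'e': push. Stack: e
  Read 'c': push. Stack: ec
  Read 'b': push. Stack: ecb
  Read 'b': matches stack top 'b' => pop. Stack: ec
  Read 'e': push. Stack: ece
  Read 'e': matches stack top 'e' => pop. Stack: ec
Final stack: "ec" (length 2)

2


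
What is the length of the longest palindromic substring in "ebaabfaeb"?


Input: "ebaabfaeb"
Checking substrings for palindromes:
  [1:5] "baab" (len 4) => palindrome
  [2:4] "aa" (len 2) => palindrome
Longest palindromic substring: "baab" with length 4

4


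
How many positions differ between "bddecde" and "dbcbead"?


Comparing "bddecde" and "dbcbead" position by position:
  Position 0: 'b' vs 'd' => DIFFER
  Position 1: 'd' vs 'b' => DIFFER
  Position 2: 'd' vs 'c' => DIFFER
  Position 3: 'e' vs 'b' => DIFFER
  Position 4: 'c' vs 'e' => DIFFER
  Position 5: 'd' vs 'a' => DIFFER
  Position 6: 'e' vs 'd' => DIFFER
Positions that differ: 7

7


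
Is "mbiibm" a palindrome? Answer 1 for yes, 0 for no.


Input: mbiibm
Reversed: mbiibm
  Compare pos 0 ('m') with pos 5 ('m'): match
  Compare pos 1 ('b') with pos 4 ('b'): match
  Compare pos 2 ('i') with pos 3 ('i'): match
Result: palindrome

1


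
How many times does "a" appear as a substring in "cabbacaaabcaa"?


Searching for "a" in "cabbacaaabcaa"
Scanning each position:
  Position 0: "c" => no
  Position 1: "a" => MATCH
  Position 2: "b" => no
  Position 3: "b" => no
  Position 4: "a" => MATCH
  Position 5: "c" => no
  Position 6: "a" => MATCH
  Position 7: "a" => MATCH
  Position 8: "a" => MATCH
  Position 9: "b" => no
  Position 10: "c" => no
  Position 11: "a" => MATCH
  Position 12: "a" => MATCH
Total occurrences: 7

7


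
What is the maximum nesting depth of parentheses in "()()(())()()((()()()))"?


Input: "()()(())()()((()()()))"
Tracking depth:
  Position 0 '(': depth becomes 1
  Position 1 ')': depth becomes 0
  Position 2 '(': depth becomes 1
  Position 3 ')': depth becomes 0
  Position 4 '(': depth becomes 1
  Position 5 '(': depth becomes 2
  Position 6 ')': depth becomes 1
  Position 7 ')': depth becomes 0
  Position 8 '(': depth becomes 1
  Position 9 ')': depth becomes 0
  Position 10 '(': depth becomes 1
  Position 11 ')': depth becomes 0
  Position 12 '(': depth becomes 1
  Position 13 '(': depth becomes 2
  Position 14 '(': depth becomes 3
  Position 15 ')': depth becomes 2
  Position 16 '(': depth becomes 3
  Position 17 ')': depth becomes 2
  Position 18 '(': depth becomes 3
  Position 19 ')': depth becomes 2
  Position 20 ')': depth becomes 1
  Position 21 ')': depth becomes 0
Maximum depth reached: 3

3


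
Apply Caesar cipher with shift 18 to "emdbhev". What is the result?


Caesar cipher: shift "emdbhev" by 18
  'e' (pos 4) + 18 = pos 22 = 'w'
  'm' (pos 12) + 18 = pos 4 = 'e'
  'd' (pos 3) + 18 = pos 21 = 'v'
  'b' (pos 1) + 18 = pos 19 = 't'
  'h' (pos 7) + 18 = pos 25 = 'z'
  'e' (pos 4) + 18 = pos 22 = 'w'
  'v' (pos 21) + 18 = pos 13 = 'n'
Result: wevtzwn

wevtzwn


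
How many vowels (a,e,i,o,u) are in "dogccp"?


Input: dogccp
Checking each character:
  'd' at position 0: consonant
  'o' at position 1: vowel (running total: 1)
  'g' at position 2: consonant
  'c' at position 3: consonant
  'c' at position 4: consonant
  'p' at position 5: consonant
Total vowels: 1

1


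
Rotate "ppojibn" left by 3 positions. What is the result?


Input: "ppojibn", rotate left by 3
First 3 characters: "ppo"
Remaining characters: "jibn"
Concatenate remaining + first: "jibn" + "ppo" = "jibnppo"

jibnppo


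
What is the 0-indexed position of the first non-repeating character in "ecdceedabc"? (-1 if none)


Input: ecdceedabc
Character frequencies:
  'a': 1
  'b': 1
  'c': 3
  'd': 2
  'e': 3
Scanning left to right for freq == 1:
  Position 0 ('e'): freq=3, skip
  Position 1 ('c'): freq=3, skip
  Position 2 ('d'): freq=2, skip
  Position 3 ('c'): freq=3, skip
  Position 4 ('e'): freq=3, skip
  Position 5 ('e'): freq=3, skip
  Position 6 ('d'): freq=2, skip
  Position 7 ('a'): unique! => answer = 7

7


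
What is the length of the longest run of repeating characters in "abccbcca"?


Input: "abccbcca"
Scanning for longest run:
  Position 1 ('b'): new char, reset run to 1
  Position 2 ('c'): new char, reset run to 1
  Position 3 ('c'): continues run of 'c', length=2
  Position 4 ('b'): new char, reset run to 1
  Position 5 ('c'): new char, reset run to 1
  Position 6 ('c'): continues run of 'c', length=2
  Position 7 ('a'): new char, reset run to 1
Longest run: 'c' with length 2

2


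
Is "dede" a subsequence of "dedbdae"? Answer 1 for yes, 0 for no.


Check if "dede" is a subsequence of "dedbdae"
Greedy scan:
  Position 0 ('d'): matches sub[0] = 'd'
  Position 1 ('e'): matches sub[1] = 'e'
  Position 2 ('d'): matches sub[2] = 'd'
  Position 3 ('b'): no match needed
  Position 4 ('d'): no match needed
  Position 5 ('a'): no match needed
  Position 6 ('e'): matches sub[3] = 'e'
All 4 characters matched => is a subsequence

1


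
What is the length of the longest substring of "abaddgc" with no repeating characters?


Input: "abaddgc"
Sliding window (track last position of each char):
  Position 0 ('a'): window [0,0] length 1 -- new best
  Position 1 ('b'): window [0,1] length 2 -- new best
  Position 2 ('a'): repeat (last at 0), move window start to 1
  Position 2 ('a'): window [1,2] length 2
  Position 3 ('d'): window [1,3] length 3 -- new best
  Position 4 ('d'): repeat (last at 3), move window start to 4
  Position 4 ('d'): window [4,4] length 1
  Position 5 ('g'): window [4,5] length 2
  Position 6 ('c'): window [4,6] length 3
Longest substring with no repeats: "bad" with length 3

3


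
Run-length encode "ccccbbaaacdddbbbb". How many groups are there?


Input: ccccbbaaacdddbbbb
Scanning for consecutive runs:
  Group 1: 'c' x 4 (positions 0-3)
  Group 2: 'b' x 2 (positions 4-5)
  Group 3: 'a' x 3 (positions 6-8)
  Group 4: 'c' x 1 (positions 9-9)
  Group 5: 'd' x 3 (positions 10-12)
  Group 6: 'b' x 4 (positions 13-16)
Total groups: 6

6


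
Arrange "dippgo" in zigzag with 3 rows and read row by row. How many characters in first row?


Zigzag "dippgo" into 3 rows:
Placing characters:
  'd' => row 0
  'i' => row 1
  'p' => row 2
  'p' => row 1
  'g' => row 0
  'o' => row 1
Rows:
  Row 0: "dg"
  Row 1: "ipo"
  Row 2: "p"
First row length: 2

2


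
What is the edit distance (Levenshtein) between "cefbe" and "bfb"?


Computing edit distance: "cefbe" -> "bfb"
DP table:
           b    f    b
      0    1    2    3
  c   1    1    2    3
  e   2    2    2    3
  f   3    3    2    3
  b   4    3    3    2
  e   5    4    4    3
Edit distance = dp[5][3] = 3

3


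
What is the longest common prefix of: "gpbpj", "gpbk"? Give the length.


Words: gpbpj, gpbk
  Position 0: all 'g' => match
  Position 1: all 'p' => match
  Position 2: all 'b' => match
  Position 3: ('p', 'k') => mismatch, stop
LCP = "gpb" (length 3)

3


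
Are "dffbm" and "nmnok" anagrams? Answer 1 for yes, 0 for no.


Strings: "dffbm", "nmnok"
Sorted first:  bdffm
Sorted second: kmnno
Differ at position 0: 'b' vs 'k' => not anagrams

0


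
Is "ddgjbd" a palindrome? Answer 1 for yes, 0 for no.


Input: ddgjbd
Reversed: dbjgdd
  Compare pos 0 ('d') with pos 5 ('d'): match
  Compare pos 1 ('d') with pos 4 ('b'): MISMATCH
  Compare pos 2 ('g') with pos 3 ('j'): MISMATCH
Result: not a palindrome

0


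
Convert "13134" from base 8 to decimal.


Input: "13134" in base 8
Positional expansion:
  Digit '1' (value 1) x 8^4 = 4096
  Digit '3' (value 3) x 8^3 = 1536
  Digit '1' (value 1) x 8^2 = 64
  Digit '3' (value 3) x 8^1 = 24
  Digit '4' (value 4) x 8^0 = 4
Sum = 5724

5724


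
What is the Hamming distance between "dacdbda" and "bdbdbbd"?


Comparing "dacdbda" and "bdbdbbd" position by position:
  Position 0: 'd' vs 'b' => differ
  Position 1: 'a' vs 'd' => differ
  Position 2: 'c' vs 'b' => differ
  Position 3: 'd' vs 'd' => same
  Position 4: 'b' vs 'b' => same
  Position 5: 'd' vs 'b' => differ
  Position 6: 'a' vs 'd' => differ
Total differences (Hamming distance): 5

5


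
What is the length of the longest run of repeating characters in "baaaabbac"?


Input: "baaaabbac"
Scanning for longest run:
  Position 1 ('a'): new char, reset run to 1
  Position 2 ('a'): continues run of 'a', length=2
  Position 3 ('a'): continues run of 'a', length=3
  Position 4 ('a'): continues run of 'a', length=4
  Position 5 ('b'): new char, reset run to 1
  Position 6 ('b'): continues run of 'b', length=2
  Position 7 ('a'): new char, reset run to 1
  Position 8 ('c'): new char, reset run to 1
Longest run: 'a' with length 4

4


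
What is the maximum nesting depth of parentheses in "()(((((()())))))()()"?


Input: "()(((((()())))))()()"
Tracking depth:
  Position 0 '(': depth becomes 1
  Position 1 ')': depth becomes 0
  Position 2 '(': depth becomes 1
  Position 3 '(': depth becomes 2
  Position 4 '(': depth becomes 3
  Position 5 '(': depth becomes 4
  Position 6 '(': depth becomes 5
  Position 7 '(': depth becomes 6
  Position 8 ')': depth becomes 5
  Position 9 '(': depth becomes 6
  Position 10 ')': depth becomes 5
  Position 11 ')': depth becomes 4
  Position 12 ')': depth becomes 3
  Position 13 ')': depth becomes 2
  Position 14 ')': depth becomes 1
  Position 15 ')': depth becomes 0
  Position 16 '(': depth becomes 1
  Position 17 ')': depth becomes 0
  Position 18 '(': depth becomes 1
  Position 19 ')': depth becomes 0
Maximum depth reached: 6

6


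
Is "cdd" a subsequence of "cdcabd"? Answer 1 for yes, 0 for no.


Check if "cdd" is a subsequence of "cdcabd"
Greedy scan:
  Position 0 ('c'): matches sub[0] = 'c'
  Position 1 ('d'): matches sub[1] = 'd'
  Position 2 ('c'): no match needed
  Position 3 ('a'): no match needed
  Position 4 ('b'): no match needed
  Position 5 ('d'): matches sub[2] = 'd'
All 3 characters matched => is a subsequence

1


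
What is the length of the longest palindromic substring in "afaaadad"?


Input: "afaaadad"
Checking substrings for palindromes:
  [0:3] "afa" (len 3) => palindrome
  [2:5] "aaa" (len 3) => palindrome
  [4:7] "ada" (len 3) => palindrome
  [5:8] "dad" (len 3) => palindrome
  [2:4] "aa" (len 2) => palindrome
  [3:5] "aa" (len 2) => palindrome
Longest palindromic substring: "afa" with length 3

3


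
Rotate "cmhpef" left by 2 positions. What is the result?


Input: "cmhpef", rotate left by 2
First 2 characters: "cm"
Remaining characters: "hpef"
Concatenate remaining + first: "hpef" + "cm" = "hpefcm"

hpefcm


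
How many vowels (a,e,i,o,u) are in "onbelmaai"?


Input: onbelmaai
Checking each character:
  'o' at position 0: vowel (running total: 1)
  'n' at position 1: consonant
  'b' at position 2: consonant
  'e' at position 3: vowel (running total: 2)
  'l' at position 4: consonant
  'm' at position 5: consonant
  'a' at position 6: vowel (running total: 3)
  'a' at position 7: vowel (running total: 4)
  'i' at position 8: vowel (running total: 5)
Total vowels: 5

5


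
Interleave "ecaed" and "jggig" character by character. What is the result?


Interleaving "ecaed" and "jggig":
  Position 0: 'e' from first, 'j' from second => "ej"
  Position 1: 'c' from first, 'g' from second => "cg"
  Position 2: 'a' from first, 'g' from second => "ag"
  Position 3: 'e' from first, 'i' from second => "ei"
  Position 4: 'd' from first, 'g' from second => "dg"
Result: ejcgageidg

ejcgageidg


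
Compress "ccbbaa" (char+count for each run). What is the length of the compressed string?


Input: ccbbaa
Runs:
  'c' x 2 => "c2"
  'b' x 2 => "b2"
  'a' x 2 => "a2"
Compressed: "c2b2a2"
Compressed length: 6

6


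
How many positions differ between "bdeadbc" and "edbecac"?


Comparing "bdeadbc" and "edbecac" position by position:
  Position 0: 'b' vs 'e' => DIFFER
  Position 1: 'd' vs 'd' => same
  Position 2: 'e' vs 'b' => DIFFER
  Position 3: 'a' vs 'e' => DIFFER
  Position 4: 'd' vs 'c' => DIFFER
  Position 5: 'b' vs 'a' => DIFFER
  Position 6: 'c' vs 'c' => same
Positions that differ: 5

5


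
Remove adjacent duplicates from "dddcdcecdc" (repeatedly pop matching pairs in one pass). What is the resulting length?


Input: dddcdcecdc
Stack-based adjacent duplicate removal:
  Read 'd': push. Stack: d
  Read 'd': matches stack top 'd' => pop. Stack: (empty)
  Read 'd': push. Stack: d
  Read 'c': push. Stack: dc
  Read 'd': push. Stack: dcd
  Read 'c': push. Stack: dcdc
  Read 'e': push. Stack: dcdce
  Read 'c': push. Stack: dcdcec
  Read 'd': push. Stack: dcdcecd
  Read 'c': push. Stack: dcdcecdc
Final stack: "dcdcecdc" (length 8)

8


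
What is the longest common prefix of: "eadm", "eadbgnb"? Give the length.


Words: eadm, eadbgnb
  Position 0: all 'e' => match
  Position 1: all 'a' => match
  Position 2: all 'd' => match
  Position 3: ('m', 'b') => mismatch, stop
LCP = "ead" (length 3)

3


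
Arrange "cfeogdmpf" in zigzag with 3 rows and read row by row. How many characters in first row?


Zigzag "cfeogdmpf" into 3 rows:
Placing characters:
  'c' => row 0
  'f' => row 1
  'e' => row 2
  'o' => row 1
  'g' => row 0
  'd' => row 1
  'm' => row 2
  'p' => row 1
  'f' => row 0
Rows:
  Row 0: "cgf"
  Row 1: "fodp"
  Row 2: "em"
First row length: 3

3


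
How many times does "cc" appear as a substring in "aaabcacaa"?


Searching for "cc" in "aaabcacaa"
Scanning each position:
  Position 0: "aa" => no
  Position 1: "aa" => no
  Position 2: "ab" => no
  Position 3: "bc" => no
  Position 4: "ca" => no
  Position 5: "ac" => no
  Position 6: "ca" => no
  Position 7: "aa" => no
Total occurrences: 0

0


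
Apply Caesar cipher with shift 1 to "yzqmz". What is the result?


Caesar cipher: shift "yzqmz" by 1
  'y' (pos 24) + 1 = pos 25 = 'z'
  'z' (pos 25) + 1 = pos 0 = 'a'
  'q' (pos 16) + 1 = pos 17 = 'r'
  'm' (pos 12) + 1 = pos 13 = 'n'
  'z' (pos 25) + 1 = pos 0 = 'a'
Result: zarna

zarna


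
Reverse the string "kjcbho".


Input: kjcbho
Reading characters right to left:
  Position 5: 'o'
  Position 4: 'h'
  Position 3: 'b'
  Position 2: 'c'
  Position 1: 'j'
  Position 0: 'k'
Reversed: ohbcjk

ohbcjk


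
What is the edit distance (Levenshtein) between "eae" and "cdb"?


Computing edit distance: "eae" -> "cdb"
DP table:
           c    d    b
      0    1    2    3
  e   1    1    2    3
  a   2    2    2    3
  e   3    3    3    3
Edit distance = dp[3][3] = 3

3


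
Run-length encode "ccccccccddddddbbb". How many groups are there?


Input: ccccccccddddddbbb
Scanning for consecutive runs:
  Group 1: 'c' x 8 (positions 0-7)
  Group 2: 'd' x 6 (positions 8-13)
  Group 3: 'b' x 3 (positions 14-16)
Total groups: 3

3


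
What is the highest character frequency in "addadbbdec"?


Input: addadbbdec
Character counts:
  'a': 2
  'b': 2
  'c': 1
  'd': 4
  'e': 1
Maximum frequency: 4

4


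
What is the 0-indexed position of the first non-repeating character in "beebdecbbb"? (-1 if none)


Input: beebdecbbb
Character frequencies:
  'b': 5
  'c': 1
  'd': 1
  'e': 3
Scanning left to right for freq == 1:
  Position 0 ('b'): freq=5, skip
  Position 1 ('e'): freq=3, skip
  Position 2 ('e'): freq=3, skip
  Position 3 ('b'): freq=5, skip
  Position 4 ('d'): unique! => answer = 4

4


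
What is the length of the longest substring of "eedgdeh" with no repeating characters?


Input: "eedgdeh"
Sliding window (track last position of each char):
  Position 0 ('e'): window [0,0] length 1 -- new best
  Position 1 ('e'): repeat (last at 0), move window start to 1
  Position 1 ('e'): window [1,1] length 1
  Position 2 ('d'): window [1,2] length 2 -- new best
  Position 3 ('g'): window [1,3] length 3 -- new best
  Position 4 ('d'): repeat (last at 2), move window start to 3
  Position 4 ('d'): window [3,4] length 2
  Position 5 ('e'): window [3,5] length 3
  Position 6 ('h'): window [3,6] length 4 -- new best
Longest substring with no repeats: "gdeh" with length 4

4


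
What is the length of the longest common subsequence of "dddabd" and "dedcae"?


LCS of "dddabd" and "dedcae"
DP table:
           d    e    d    c    a    e
      0    0    0    0    0    0    0
  d   0    1    1    1    1    1    1
  d   0    1    1    2    2    2    2
  d   0    1    1    2    2    2    2
  a   0    1    1    2    2    3    3
  b   0    1    1    2    2    3    3
  d   0    1    1    2    2    3    3
LCS length = dp[6][6] = 3

3


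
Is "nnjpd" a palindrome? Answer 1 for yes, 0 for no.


Input: nnjpd
Reversed: dpjnn
  Compare pos 0 ('n') with pos 4 ('d'): MISMATCH
  Compare pos 1 ('n') with pos 3 ('p'): MISMATCH
Result: not a palindrome

0


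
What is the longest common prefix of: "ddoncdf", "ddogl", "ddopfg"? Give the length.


Words: ddoncdf, ddogl, ddopfg
  Position 0: all 'd' => match
  Position 1: all 'd' => match
  Position 2: all 'o' => match
  Position 3: ('n', 'g', 'p') => mismatch, stop
LCP = "ddo" (length 3)

3


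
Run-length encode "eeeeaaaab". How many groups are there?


Input: eeeeaaaab
Scanning for consecutive runs:
  Group 1: 'e' x 4 (positions 0-3)
  Group 2: 'a' x 4 (positions 4-7)
  Group 3: 'b' x 1 (positions 8-8)
Total groups: 3

3


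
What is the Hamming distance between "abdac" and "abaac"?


Comparing "abdac" and "abaac" position by position:
  Position 0: 'a' vs 'a' => same
  Position 1: 'b' vs 'b' => same
  Position 2: 'd' vs 'a' => differ
  Position 3: 'a' vs 'a' => same
  Position 4: 'c' vs 'c' => same
Total differences (Hamming distance): 1

1


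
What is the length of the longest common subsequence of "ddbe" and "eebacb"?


LCS of "ddbe" and "eebacb"
DP table:
           e    e    b    a    c    b
      0    0    0    0    0    0    0
  d   0    0    0    0    0    0    0
  d   0    0    0    0    0    0    0
  b   0    0    0    1    1    1    1
  e   0    1    1    1    1    1    1
LCS length = dp[4][6] = 1

1


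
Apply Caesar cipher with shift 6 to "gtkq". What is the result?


Caesar cipher: shift "gtkq" by 6
  'g' (pos 6) + 6 = pos 12 = 'm'
  't' (pos 19) + 6 = pos 25 = 'z'
  'k' (pos 10) + 6 = pos 16 = 'q'
  'q' (pos 16) + 6 = pos 22 = 'w'
Result: mzqw

mzqw


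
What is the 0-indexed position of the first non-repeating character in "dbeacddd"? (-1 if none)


Input: dbeacddd
Character frequencies:
  'a': 1
  'b': 1
  'c': 1
  'd': 4
  'e': 1
Scanning left to right for freq == 1:
  Position 0 ('d'): freq=4, skip
  Position 1 ('b'): unique! => answer = 1

1


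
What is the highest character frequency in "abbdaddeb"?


Input: abbdaddeb
Character counts:
  'a': 2
  'b': 3
  'd': 3
  'e': 1
Maximum frequency: 3

3


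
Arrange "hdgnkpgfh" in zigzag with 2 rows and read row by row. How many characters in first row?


Zigzag "hdgnkpgfh" into 2 rows:
Placing characters:
  'h' => row 0
  'd' => row 1
  'g' => row 0
  'n' => row 1
  'k' => row 0
  'p' => row 1
  'g' => row 0
  'f' => row 1
  'h' => row 0
Rows:
  Row 0: "hgkgh"
  Row 1: "dnpf"
First row length: 5

5


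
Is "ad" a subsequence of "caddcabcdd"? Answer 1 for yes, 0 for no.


Check if "ad" is a subsequence of "caddcabcdd"
Greedy scan:
  Position 0 ('c'): no match needed
  Position 1 ('a'): matches sub[0] = 'a'
  Position 2 ('d'): matches sub[1] = 'd'
  Position 3 ('d'): no match needed
  Position 4 ('c'): no match needed
  Position 5 ('a'): no match needed
  Position 6 ('b'): no match needed
  Position 7 ('c'): no match needed
  Position 8 ('d'): no match needed
  Position 9 ('d'): no match needed
All 2 characters matched => is a subsequence

1


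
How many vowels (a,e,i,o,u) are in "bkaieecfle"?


Input: bkaieecfle
Checking each character:
  'b' at position 0: consonant
  'k' at position 1: consonant
  'a' at position 2: vowel (running total: 1)
  'i' at position 3: vowel (running total: 2)
  'e' at position 4: vowel (running total: 3)
  'e' at position 5: vowel (running total: 4)
  'c' at position 6: consonant
  'f' at position 7: consonant
  'l' at position 8: consonant
  'e' at position 9: vowel (running total: 5)
Total vowels: 5

5


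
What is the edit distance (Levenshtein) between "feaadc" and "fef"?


Computing edit distance: "feaadc" -> "fef"
DP table:
           f    e    f
      0    1    2    3
  f   1    0    1    2
  e   2    1    0    1
  a   3    2    1    1
  a   4    3    2    2
  d   5    4    3    3
  c   6    5    4    4
Edit distance = dp[6][3] = 4

4


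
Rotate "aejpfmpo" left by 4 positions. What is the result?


Input: "aejpfmpo", rotate left by 4
First 4 characters: "aejp"
Remaining characters: "fmpo"
Concatenate remaining + first: "fmpo" + "aejp" = "fmpoaejp"

fmpoaejp


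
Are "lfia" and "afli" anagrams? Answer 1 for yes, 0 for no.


Strings: "lfia", "afli"
Sorted first:  afil
Sorted second: afil
Sorted forms match => anagrams

1


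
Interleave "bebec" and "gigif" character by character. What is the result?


Interleaving "bebec" and "gigif":
  Position 0: 'b' from first, 'g' from second => "bg"
  Position 1: 'e' from first, 'i' from second => "ei"
  Position 2: 'b' from first, 'g' from second => "bg"
  Position 3: 'e' from first, 'i' from second => "ei"
  Position 4: 'c' from first, 'f' from second => "cf"
Result: bgeibgeicf

bgeibgeicf


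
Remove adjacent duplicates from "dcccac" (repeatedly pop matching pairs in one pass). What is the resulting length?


Input: dcccac
Stack-based adjacent duplicate removal:
  Read 'd': push. Stack: d
  Read 'c': push. Stack: dc
  Read 'c': matches stack top 'c' => pop. Stack: d
  Read 'c': push. Stack: dc
  Read 'a': push. Stack: dca
  Read 'c': push. Stack: dcac
Final stack: "dcac" (length 4)

4


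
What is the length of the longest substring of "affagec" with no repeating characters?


Input: "affagec"
Sliding window (track last position of each char):
  Position 0 ('a'): window [0,0] length 1 -- new best
  Position 1 ('f'): window [0,1] length 2 -- new best
  Position 2 ('f'): repeat (last at 1), move window start to 2
  Position 2 ('f'): window [2,2] length 1
  Position 3 ('a'): window [2,3] length 2
  Position 4 ('g'): window [2,4] length 3 -- new best
  Position 5 ('e'): window [2,5] length 4 -- new best
  Position 6 ('c'): window [2,6] length 5 -- new best
Longest substring with no repeats: "fagec" with length 5

5


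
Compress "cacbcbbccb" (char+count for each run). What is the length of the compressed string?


Input: cacbcbbccb
Runs:
  'c' x 1 => "c1"
  'a' x 1 => "a1"
  'c' x 1 => "c1"
  'b' x 1 => "b1"
  'c' x 1 => "c1"
  'b' x 2 => "b2"
  'c' x 2 => "c2"
  'b' x 1 => "b1"
Compressed: "c1a1c1b1c1b2c2b1"
Compressed length: 16

16


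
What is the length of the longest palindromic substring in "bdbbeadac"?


Input: "bdbbeadac"
Checking substrings for palindromes:
  [0:3] "bdb" (len 3) => palindrome
  [5:8] "ada" (len 3) => palindrome
  [2:4] "bb" (len 2) => palindrome
Longest palindromic substring: "bdb" with length 3

3


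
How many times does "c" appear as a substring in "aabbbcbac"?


Searching for "c" in "aabbbcbac"
Scanning each position:
  Position 0: "a" => no
  Position 1: "a" => no
  Position 2: "b" => no
  Position 3: "b" => no
  Position 4: "b" => no
  Position 5: "c" => MATCH
  Position 6: "b" => no
  Position 7: "a" => no
  Position 8: "c" => MATCH
Total occurrences: 2

2


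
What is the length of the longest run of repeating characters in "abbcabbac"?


Input: "abbcabbac"
Scanning for longest run:
  Position 1 ('b'): new char, reset run to 1
  Position 2 ('b'): continues run of 'b', length=2
  Position 3 ('c'): new char, reset run to 1
  Position 4 ('a'): new char, reset run to 1
  Position 5 ('b'): new char, reset run to 1
  Position 6 ('b'): continues run of 'b', length=2
  Position 7 ('a'): new char, reset run to 1
  Position 8 ('c'): new char, reset run to 1
Longest run: 'b' with length 2

2


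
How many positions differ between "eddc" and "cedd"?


Comparing "eddc" and "cedd" position by position:
  Position 0: 'e' vs 'c' => DIFFER
  Position 1: 'd' vs 'e' => DIFFER
  Position 2: 'd' vs 'd' => same
  Position 3: 'c' vs 'd' => DIFFER
Positions that differ: 3

3


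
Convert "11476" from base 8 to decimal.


Input: "11476" in base 8
Positional expansion:
  Digit '1' (value 1) x 8^4 = 4096
  Digit '1' (value 1) x 8^3 = 512
  Digit '4' (value 4) x 8^2 = 256
  Digit '7' (value 7) x 8^1 = 56
  Digit '6' (value 6) x 8^0 = 6
Sum = 4926

4926


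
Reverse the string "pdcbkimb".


Input: pdcbkimb
Reading characters right to left:
  Position 7: 'b'
  Position 6: 'm'
  Position 5: 'i'
  Position 4: 'k'
  Position 3: 'b'
  Position 2: 'c'
  Position 1: 'd'
  Position 0: 'p'
Reversed: bmikbcdp

bmikbcdp


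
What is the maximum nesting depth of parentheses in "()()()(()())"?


Input: "()()()(()())"
Tracking depth:
  Position 0 '(': depth becomes 1
  Position 1 ')': depth becomes 0
  Position 2 '(': depth becomes 1
  Position 3 ')': depth becomes 0
  Position 4 '(': depth becomes 1
  Position 5 ')': depth becomes 0
  Position 6 '(': depth becomes 1
  Position 7 '(': depth becomes 2
  Position 8 ')': depth becomes 1
  Position 9 '(': depth becomes 2
  Position 10 ')': depth becomes 1
  Position 11 ')': depth becomes 0
Maximum depth reached: 2

2


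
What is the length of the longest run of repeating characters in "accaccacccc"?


Input: "accaccacccc"
Scanning for longest run:
  Position 1 ('c'): new char, reset run to 1
  Position 2 ('c'): continues run of 'c', length=2
  Position 3 ('a'): new char, reset run to 1
  Position 4 ('c'): new char, reset run to 1
  Position 5 ('c'): continues run of 'c', length=2
  Position 6 ('a'): new char, reset run to 1
  Position 7 ('c'): new char, reset run to 1
  Position 8 ('c'): continues run of 'c', length=2
  Position 9 ('c'): continues run of 'c', length=3
  Position 10 ('c'): continues run of 'c', length=4
Longest run: 'c' with length 4

4


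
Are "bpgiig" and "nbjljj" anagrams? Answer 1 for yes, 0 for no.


Strings: "bpgiig", "nbjljj"
Sorted first:  bggiip
Sorted second: bjjjln
Differ at position 1: 'g' vs 'j' => not anagrams

0


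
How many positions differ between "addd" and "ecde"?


Comparing "addd" and "ecde" position by position:
  Position 0: 'a' vs 'e' => DIFFER
  Position 1: 'd' vs 'c' => DIFFER
  Position 2: 'd' vs 'd' => same
  Position 3: 'd' vs 'e' => DIFFER
Positions that differ: 3

3


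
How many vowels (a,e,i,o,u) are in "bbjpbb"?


Input: bbjpbb
Checking each character:
  'b' at position 0: consonant
  'b' at position 1: consonant
  'j' at position 2: consonant
  'p' at position 3: consonant
  'b' at position 4: consonant
  'b' at position 5: consonant
Total vowels: 0

0


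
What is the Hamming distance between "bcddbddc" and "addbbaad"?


Comparing "bcddbddc" and "addbbaad" position by position:
  Position 0: 'b' vs 'a' => differ
  Position 1: 'c' vs 'd' => differ
  Position 2: 'd' vs 'd' => same
  Position 3: 'd' vs 'b' => differ
  Position 4: 'b' vs 'b' => same
  Position 5: 'd' vs 'a' => differ
  Position 6: 'd' vs 'a' => differ
  Position 7: 'c' vs 'd' => differ
Total differences (Hamming distance): 6

6


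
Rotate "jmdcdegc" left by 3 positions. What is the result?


Input: "jmdcdegc", rotate left by 3
First 3 characters: "jmd"
Remaining characters: "cdegc"
Concatenate remaining + first: "cdegc" + "jmd" = "cdegcjmd"

cdegcjmd


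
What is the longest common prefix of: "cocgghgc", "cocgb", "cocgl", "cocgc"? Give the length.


Words: cocgghgc, cocgb, cocgl, cocgc
  Position 0: all 'c' => match
  Position 1: all 'o' => match
  Position 2: all 'c' => match
  Position 3: all 'g' => match
  Position 4: ('g', 'b', 'l', 'c') => mismatch, stop
LCP = "cocg" (length 4)

4


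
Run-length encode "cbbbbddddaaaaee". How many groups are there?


Input: cbbbbddddaaaaee
Scanning for consecutive runs:
  Group 1: 'c' x 1 (positions 0-0)
  Group 2: 'b' x 4 (positions 1-4)
  Group 3: 'd' x 4 (positions 5-8)
  Group 4: 'a' x 4 (positions 9-12)
  Group 5: 'e' x 2 (positions 13-14)
Total groups: 5

5


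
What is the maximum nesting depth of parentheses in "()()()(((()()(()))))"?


Input: "()()()(((()()(()))))"
Tracking depth:
  Position 0 '(': depth becomes 1
  Position 1 ')': depth becomes 0
  Position 2 '(': depth becomes 1
  Position 3 ')': depth becomes 0
  Position 4 '(': depth becomes 1
  Position 5 ')': depth becomes 0
  Position 6 '(': depth becomes 1
  Position 7 '(': depth becomes 2
  Position 8 '(': depth becomes 3
  Position 9 '(': depth becomes 4
  Position 10 ')': depth becomes 3
  Position 11 '(': depth becomes 4
  Position 12 ')': depth becomes 3
  Position 13 '(': depth becomes 4
  Position 14 '(': depth becomes 5
  Position 15 ')': depth becomes 4
  Position 16 ')': depth becomes 3
  Position 17 ')': depth becomes 2
  Position 18 ')': depth becomes 1
  Position 19 ')': depth becomes 0
Maximum depth reached: 5

5


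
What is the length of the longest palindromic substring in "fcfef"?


Input: "fcfef"
Checking substrings for palindromes:
  [0:3] "fcf" (len 3) => palindrome
  [2:5] "fef" (len 3) => palindrome
Longest palindromic substring: "fcf" with length 3

3


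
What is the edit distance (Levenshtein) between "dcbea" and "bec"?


Computing edit distance: "dcbea" -> "bec"
DP table:
           b    e    c
      0    1    2    3
  d   1    1    2    3
  c   2    2    2    2
  b   3    2    3    3
  e   4    3    2    3
  a   5    4    3    3
Edit distance = dp[5][3] = 3

3


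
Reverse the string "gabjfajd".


Input: gabjfajd
Reading characters right to left:
  Position 7: 'd'
  Position 6: 'j'
  Position 5: 'a'
  Position 4: 'f'
  Position 3: 'j'
  Position 2: 'b'
  Position 1: 'a'
  Position 0: 'g'
Reversed: djafjbag

djafjbag


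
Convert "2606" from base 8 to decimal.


Input: "2606" in base 8
Positional expansion:
  Digit '2' (value 2) x 8^3 = 1024
  Digit '6' (value 6) x 8^2 = 384
  Digit '0' (value 0) x 8^1 = 0
  Digit '6' (value 6) x 8^0 = 6
Sum = 1414

1414


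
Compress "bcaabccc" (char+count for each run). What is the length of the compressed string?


Input: bcaabccc
Runs:
  'b' x 1 => "b1"
  'c' x 1 => "c1"
  'a' x 2 => "a2"
  'b' x 1 => "b1"
  'c' x 3 => "c3"
Compressed: "b1c1a2b1c3"
Compressed length: 10

10


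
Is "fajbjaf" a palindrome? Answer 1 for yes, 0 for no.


Input: fajbjaf
Reversed: fajbjaf
  Compare pos 0 ('f') with pos 6 ('f'): match
  Compare pos 1 ('a') with pos 5 ('a'): match
  Compare pos 2 ('j') with pos 4 ('j'): match
Result: palindrome

1


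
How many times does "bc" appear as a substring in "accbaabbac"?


Searching for "bc" in "accbaabbac"
Scanning each position:
  Position 0: "ac" => no
  Position 1: "cc" => no
  Position 2: "cb" => no
  Position 3: "ba" => no
  Position 4: "aa" => no
  Position 5: "ab" => no
  Position 6: "bb" => no
  Position 7: "ba" => no
  Position 8: "ac" => no
Total occurrences: 0

0


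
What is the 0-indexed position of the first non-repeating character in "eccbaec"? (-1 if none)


Input: eccbaec
Character frequencies:
  'a': 1
  'b': 1
  'c': 3
  'e': 2
Scanning left to right for freq == 1:
  Position 0 ('e'): freq=2, skip
  Position 1 ('c'): freq=3, skip
  Position 2 ('c'): freq=3, skip
  Position 3 ('b'): unique! => answer = 3

3


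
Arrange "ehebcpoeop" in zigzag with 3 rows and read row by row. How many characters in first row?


Zigzag "ehebcpoeop" into 3 rows:
Placing characters:
  'e' => row 0
  'h' => row 1
  'e' => row 2
  'b' => row 1
  'c' => row 0
  'p' => row 1
  'o' => row 2
  'e' => row 1
  'o' => row 0
  'p' => row 1
Rows:
  Row 0: "eco"
  Row 1: "hbpep"
  Row 2: "eo"
First row length: 3

3


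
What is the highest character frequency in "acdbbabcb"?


Input: acdbbabcb
Character counts:
  'a': 2
  'b': 4
  'c': 2
  'd': 1
Maximum frequency: 4

4


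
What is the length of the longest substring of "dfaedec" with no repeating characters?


Input: "dfaedec"
Sliding window (track last position of each char):
  Position 0 ('d'): window [0,0] length 1 -- new best
  Position 1 ('f'): window [0,1] length 2 -- new best
  Position 2 ('a'): window [0,2] length 3 -- new best
  Position 3 ('e'): window [0,3] length 4 -- new best
  Position 4 ('d'): repeat (last at 0), move window start to 1
  Position 4 ('d'): window [1,4] length 4
  Position 5 ('e'): repeat (last at 3), move window start to 4
  Position 5 ('e'): window [4,5] length 2
  Position 6 ('c'): window [4,6] length 3
Longest substring with no repeats: "dfae" with length 4

4


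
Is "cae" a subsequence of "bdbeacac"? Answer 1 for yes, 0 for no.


Check if "cae" is a subsequence of "bdbeacac"
Greedy scan:
  Position 0 ('b'): no match needed
  Position 1 ('d'): no match needed
  Position 2 ('b'): no match needed
  Position 3 ('e'): no match needed
  Position 4 ('a'): no match needed
  Position 5 ('c'): matches sub[0] = 'c'
  Position 6 ('a'): matches sub[1] = 'a'
  Position 7 ('c'): no match needed
Only matched 2/3 characters => not a subsequence

0


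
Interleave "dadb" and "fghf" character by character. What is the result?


Interleaving "dadb" and "fghf":
  Position 0: 'd' from first, 'f' from second => "df"
  Position 1: 'a' from first, 'g' from second => "ag"
  Position 2: 'd' from first, 'h' from second => "dh"
  Position 3: 'b' from first, 'f' from second => "bf"
Result: dfagdhbf

dfagdhbf


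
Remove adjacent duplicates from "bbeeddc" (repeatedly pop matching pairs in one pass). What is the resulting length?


Input: bbeeddc
Stack-based adjacent duplicate removal:
  Read 'b': push. Stack: b
  Read 'b': matches stack top 'b' => pop. Stack: (empty)
  Read 'e': push. Stack: e
  Read 'e': matches stack top 'e' => pop. Stack: (empty)
  Read 'd': push. Stack: d
  Read 'd': matches stack top 'd' => pop. Stack: (empty)
  Read 'c': push. Stack: c
Final stack: "c" (length 1)

1


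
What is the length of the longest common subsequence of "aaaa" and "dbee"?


LCS of "aaaa" and "dbee"
DP table:
           d    b    e    e
      0    0    0    0    0
  a   0    0    0    0    0
  a   0    0    0    0    0
  a   0    0    0    0    0
  a   0    0    0    0    0
LCS length = dp[4][4] = 0

0


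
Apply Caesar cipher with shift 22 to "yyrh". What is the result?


Caesar cipher: shift "yyrh" by 22
  'y' (pos 24) + 22 = pos 20 = 'u'
  'y' (pos 24) + 22 = pos 20 = 'u'
  'r' (pos 17) + 22 = pos 13 = 'n'
  'h' (pos 7) + 22 = pos 3 = 'd'
Result: uund

uund


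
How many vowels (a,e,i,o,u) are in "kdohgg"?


Input: kdohgg
Checking each character:
  'k' at position 0: consonant
  'd' at position 1: consonant
  'o' at position 2: vowel (running total: 1)
  'h' at position 3: consonant
  'g' at position 4: consonant
  'g' at position 5: consonant
Total vowels: 1

1


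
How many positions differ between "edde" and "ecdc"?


Comparing "edde" and "ecdc" position by position:
  Position 0: 'e' vs 'e' => same
  Position 1: 'd' vs 'c' => DIFFER
  Position 2: 'd' vs 'd' => same
  Position 3: 'e' vs 'c' => DIFFER
Positions that differ: 2

2


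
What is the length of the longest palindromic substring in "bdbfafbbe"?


Input: "bdbfafbbe"
Checking substrings for palindromes:
  [2:7] "bfafb" (len 5) => palindrome
  [0:3] "bdb" (len 3) => palindrome
  [3:6] "faf" (len 3) => palindrome
  [6:8] "bb" (len 2) => palindrome
Longest palindromic substring: "bfafb" with length 5

5


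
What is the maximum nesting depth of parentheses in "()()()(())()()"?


Input: "()()()(())()()"
Tracking depth:
  Position 0 '(': depth becomes 1
  Position 1 ')': depth becomes 0
  Position 2 '(': depth becomes 1
  Position 3 ')': depth becomes 0
  Position 4 '(': depth becomes 1
  Position 5 ')': depth becomes 0
  Position 6 '(': depth becomes 1
  Position 7 '(': depth becomes 2
  Position 8 ')': depth becomes 1
  Position 9 ')': depth becomes 0
  Position 10 '(': depth becomes 1
  Position 11 ')': depth becomes 0
  Position 12 '(': depth becomes 1
  Position 13 ')': depth becomes 0
Maximum depth reached: 2

2


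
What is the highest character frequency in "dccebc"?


Input: dccebc
Character counts:
  'b': 1
  'c': 3
  'd': 1
  'e': 1
Maximum frequency: 3

3


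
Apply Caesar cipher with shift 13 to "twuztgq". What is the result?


Caesar cipher: shift "twuztgq" by 13
  't' (pos 19) + 13 = pos 6 = 'g'
  'w' (pos 22) + 13 = pos 9 = 'j'
  'u' (pos 20) + 13 = pos 7 = 'h'
  'z' (pos 25) + 13 = pos 12 = 'm'
  't' (pos 19) + 13 = pos 6 = 'g'
  'g' (pos 6) + 13 = pos 19 = 't'
  'q' (pos 16) + 13 = pos 3 = 'd'
Result: gjhmgtd

gjhmgtd


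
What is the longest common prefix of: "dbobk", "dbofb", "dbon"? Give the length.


Words: dbobk, dbofb, dbon
  Position 0: all 'd' => match
  Position 1: all 'b' => match
  Position 2: all 'o' => match
  Position 3: ('b', 'f', 'n') => mismatch, stop
LCP = "dbo" (length 3)

3


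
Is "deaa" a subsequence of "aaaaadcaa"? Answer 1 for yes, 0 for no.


Check if "deaa" is a subsequence of "aaaaadcaa"
Greedy scan:
  Position 0 ('a'): no match needed
  Position 1 ('a'): no match needed
  Position 2 ('a'): no match needed
  Position 3 ('a'): no match needed
  Position 4 ('a'): no match needed
  Position 5 ('d'): matches sub[0] = 'd'
  Position 6 ('c'): no match needed
  Position 7 ('a'): no match needed
  Position 8 ('a'): no match needed
Only matched 1/4 characters => not a subsequence

0


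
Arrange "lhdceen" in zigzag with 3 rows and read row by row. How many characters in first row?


Zigzag "lhdceen" into 3 rows:
Placing characters:
  'l' => row 0
  'h' => row 1
  'd' => row 2
  'c' => row 1
  'e' => row 0
  'e' => row 1
  'n' => row 2
Rows:
  Row 0: "le"
  Row 1: "hce"
  Row 2: "dn"
First row length: 2

2


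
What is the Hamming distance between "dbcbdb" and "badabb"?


Comparing "dbcbdb" and "badabb" position by position:
  Position 0: 'd' vs 'b' => differ
  Position 1: 'b' vs 'a' => differ
  Position 2: 'c' vs 'd' => differ
  Position 3: 'b' vs 'a' => differ
  Position 4: 'd' vs 'b' => differ
  Position 5: 'b' vs 'b' => same
Total differences (Hamming distance): 5

5


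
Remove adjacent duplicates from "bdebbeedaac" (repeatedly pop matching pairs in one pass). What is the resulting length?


Input: bdebbeedaac
Stack-based adjacent duplicate removal:
  Read 'b': push. Stack: b
  Read 'd': push. Stack: bd
  Read 'e': push. Stack: bde
  Read 'b': push. Stack: bdeb
  Read 'b': matches stack top 'b' => pop. Stack: bde
  Read 'e': matches stack top 'e' => pop. Stack: bd
  Read 'e': push. Stack: bde
  Read 'd': push. Stack: bded
  Read 'a': push. Stack: bdeda
  Read 'a': matches stack top 'a' => pop. Stack: bded
  Read 'c': push. Stack: bdedc
Final stack: "bdedc" (length 5)

5


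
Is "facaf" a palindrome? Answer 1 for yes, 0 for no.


Input: facaf
Reversed: facaf
  Compare pos 0 ('f') with pos 4 ('f'): match
  Compare pos 1 ('a') with pos 3 ('a'): match
Result: palindrome

1


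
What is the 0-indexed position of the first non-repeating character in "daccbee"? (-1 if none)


Input: daccbee
Character frequencies:
  'a': 1
  'b': 1
  'c': 2
  'd': 1
  'e': 2
Scanning left to right for freq == 1:
  Position 0 ('d'): unique! => answer = 0

0
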